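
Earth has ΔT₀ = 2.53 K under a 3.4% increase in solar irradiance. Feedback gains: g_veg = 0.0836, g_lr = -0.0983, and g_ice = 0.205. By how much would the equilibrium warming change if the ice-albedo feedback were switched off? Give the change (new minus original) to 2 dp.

Original: g = 0.1903, ΔT = 2.53/(1−0.1903) = 3.1246 K.
Without ice-albedo: g' = -0.0147, ΔT' = 2.53/(1+0.0147) = 2.4933 K.
Change = 2.4933 − 3.1246 = -0.63 K.

-0.63 K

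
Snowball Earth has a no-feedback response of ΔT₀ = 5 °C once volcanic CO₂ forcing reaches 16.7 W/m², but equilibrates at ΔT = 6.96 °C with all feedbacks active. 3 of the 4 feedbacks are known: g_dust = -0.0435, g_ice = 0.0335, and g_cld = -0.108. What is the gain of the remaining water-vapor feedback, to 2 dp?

0.40

Amplification A = ΔT/ΔT₀ = 6.96/5 = 1.392.
Total gain g = 1 − 1/A = 1 − 1/1.392 = 0.2816.
Known gains sum to -0.0435 + 0.0335 − 0.108 = -0.118.
g_wv = 0.2816 + 0.118 = 0.40.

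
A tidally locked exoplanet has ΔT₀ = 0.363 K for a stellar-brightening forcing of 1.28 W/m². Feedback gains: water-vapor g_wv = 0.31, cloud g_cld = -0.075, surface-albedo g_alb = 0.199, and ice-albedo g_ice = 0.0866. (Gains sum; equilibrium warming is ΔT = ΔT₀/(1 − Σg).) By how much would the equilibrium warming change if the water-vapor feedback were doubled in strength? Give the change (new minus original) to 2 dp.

Original: g = 0.5206, ΔT = 0.363/(1−0.5206) = 0.7572 K.
With doubled water-vapor: g' = 0.8306, ΔT' = 0.363/(1−0.8306) = 2.1429 K.
Change = 2.1429 − 0.7572 = 1.39 K.

1.39 K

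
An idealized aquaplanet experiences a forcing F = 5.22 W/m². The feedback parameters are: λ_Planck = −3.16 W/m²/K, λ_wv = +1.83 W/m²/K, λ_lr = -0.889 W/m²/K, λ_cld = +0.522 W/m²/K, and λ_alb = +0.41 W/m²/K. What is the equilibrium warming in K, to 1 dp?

4.1 K

Net feedback parameter λ = (−3.16) + (+1.83) + (-0.889) + (+0.522) + (+0.41) = -1.287 W/m²/K.
ΔT = −F/λ = −5.22/(-1.287) = 4.1 K.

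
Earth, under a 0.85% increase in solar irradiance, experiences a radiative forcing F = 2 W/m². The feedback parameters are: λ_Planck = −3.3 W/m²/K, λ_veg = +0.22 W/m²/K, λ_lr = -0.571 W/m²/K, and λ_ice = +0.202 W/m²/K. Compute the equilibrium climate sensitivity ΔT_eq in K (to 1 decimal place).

Net feedback parameter λ = (−3.3) + (+0.22) + (-0.571) + (+0.202) = -3.449 W/m²/K.
ΔT = −F/λ = −2/(-3.449) = 0.6 K.

0.6 K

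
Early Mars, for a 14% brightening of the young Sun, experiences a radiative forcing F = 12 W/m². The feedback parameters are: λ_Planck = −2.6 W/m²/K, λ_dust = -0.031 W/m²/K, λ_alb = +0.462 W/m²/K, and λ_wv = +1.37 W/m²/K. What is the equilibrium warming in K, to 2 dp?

15.02 K

Net feedback parameter λ = (−2.6) + (-0.031) + (+0.462) + (+1.37) = -0.799 W/m²/K.
ΔT = −F/λ = −12/(-0.799) = 15.02 K.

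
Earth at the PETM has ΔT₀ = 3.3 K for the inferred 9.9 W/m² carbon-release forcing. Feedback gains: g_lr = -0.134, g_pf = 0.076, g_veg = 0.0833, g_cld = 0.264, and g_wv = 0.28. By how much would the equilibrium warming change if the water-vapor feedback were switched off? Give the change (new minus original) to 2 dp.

-3.02 K

Original: g = 0.5693, ΔT = 3.3/(1−0.5693) = 7.6619 K.
Without water-vapor: g' = 0.2893, ΔT' = 3.3/(1−0.2893) = 4.6433 K.
Change = 4.6433 − 7.6619 = -3.02 K.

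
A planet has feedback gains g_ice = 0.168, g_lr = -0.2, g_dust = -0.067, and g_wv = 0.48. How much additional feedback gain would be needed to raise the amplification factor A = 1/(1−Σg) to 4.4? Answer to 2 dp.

Current total gain = 0.381.
Target gain for A = 4.4: g* = 1 − 1/4.4 = 0.7727.
Additional gain needed = 0.7727 − 0.381 = 0.39.

0.39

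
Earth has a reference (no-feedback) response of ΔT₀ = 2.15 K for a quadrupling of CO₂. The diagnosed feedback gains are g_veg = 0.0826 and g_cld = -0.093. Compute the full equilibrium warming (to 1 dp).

Total gain g = 0.0826 − 0.093 = -0.0104.
Amplification A = 1/(1 + 0.0104) = 0.9897.
ΔT = 2.15 × 0.9897 = 2.1 K.

2.1 K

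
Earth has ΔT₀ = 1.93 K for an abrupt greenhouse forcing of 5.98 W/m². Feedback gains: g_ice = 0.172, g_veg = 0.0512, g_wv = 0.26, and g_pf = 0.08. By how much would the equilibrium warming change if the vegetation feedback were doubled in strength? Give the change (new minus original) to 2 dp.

0.59 K

Original: g = 0.5632, ΔT = 1.93/(1−0.5632) = 4.4185 K.
With doubled vegetation: g' = 0.6144, ΔT' = 1.93/(1−0.6144) = 5.0052 K.
Change = 5.0052 − 4.4185 = 0.59 K.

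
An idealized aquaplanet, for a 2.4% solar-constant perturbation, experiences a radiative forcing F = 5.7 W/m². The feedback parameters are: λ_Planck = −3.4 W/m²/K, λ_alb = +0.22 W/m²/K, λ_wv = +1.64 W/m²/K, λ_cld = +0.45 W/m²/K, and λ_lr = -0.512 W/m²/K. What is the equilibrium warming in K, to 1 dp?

3.6 K

Net feedback parameter λ = (−3.4) + (+0.22) + (+1.64) + (+0.45) + (-0.512) = -1.602 W/m²/K.
ΔT = −F/λ = −5.7/(-1.602) = 3.6 K.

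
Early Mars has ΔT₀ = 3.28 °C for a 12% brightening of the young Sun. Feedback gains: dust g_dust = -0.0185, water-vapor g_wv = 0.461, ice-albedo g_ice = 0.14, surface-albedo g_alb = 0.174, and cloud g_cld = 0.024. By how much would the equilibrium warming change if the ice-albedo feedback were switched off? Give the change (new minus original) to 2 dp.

Original: g = 0.7805, ΔT = 3.28/(1−0.7805) = 14.9431 °C.
Without ice-albedo: g' = 0.6405, ΔT' = 3.28/(1−0.6405) = 9.1238 °C.
Change = 9.1238 − 14.9431 = -5.82 °C.

-5.82 °C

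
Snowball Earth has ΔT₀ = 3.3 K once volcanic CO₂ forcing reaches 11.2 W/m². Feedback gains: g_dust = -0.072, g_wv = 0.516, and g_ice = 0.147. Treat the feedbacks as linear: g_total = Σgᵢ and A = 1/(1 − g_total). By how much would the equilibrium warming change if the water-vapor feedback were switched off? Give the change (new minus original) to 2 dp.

-4.50 K

Original: g = 0.591, ΔT = 3.3/(1−0.591) = 8.0685 K.
Without water-vapor: g' = 0.075, ΔT' = 3.3/(1−0.075) = 3.5676 K.
Change = 3.5676 − 8.0685 = -4.50 K.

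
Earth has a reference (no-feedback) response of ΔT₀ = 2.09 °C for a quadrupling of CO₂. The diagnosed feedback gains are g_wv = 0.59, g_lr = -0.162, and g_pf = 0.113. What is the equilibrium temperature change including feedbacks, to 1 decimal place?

4.6 °C

Total gain g = 0.59 − 0.162 + 0.113 = 0.541.
Amplification A = 1/(1 − 0.541) = 2.179.
ΔT = 2.09 × 2.179 = 4.6 °C.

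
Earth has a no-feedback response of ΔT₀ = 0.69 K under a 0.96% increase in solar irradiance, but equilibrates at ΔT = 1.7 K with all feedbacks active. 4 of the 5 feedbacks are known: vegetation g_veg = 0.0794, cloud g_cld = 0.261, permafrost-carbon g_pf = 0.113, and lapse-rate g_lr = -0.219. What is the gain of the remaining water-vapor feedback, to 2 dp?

0.36

Amplification A = ΔT/ΔT₀ = 1.7/0.69 = 2.464.
Total gain g = 1 − 1/A = 1 − 1/2.464 = 0.5942.
Known gains sum to 0.0794 + 0.261 + 0.113 − 0.219 = 0.2344.
g_wv = 0.5942 − 0.2344 = 0.36.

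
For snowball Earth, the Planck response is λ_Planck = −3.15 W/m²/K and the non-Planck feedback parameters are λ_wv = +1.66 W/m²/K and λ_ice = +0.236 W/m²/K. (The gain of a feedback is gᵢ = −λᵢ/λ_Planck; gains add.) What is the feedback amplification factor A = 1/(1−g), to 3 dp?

Convert to gains: g_wv = 1.66/3.15 = 0.527; g_ice = 0.236/3.15 = 0.07492.
Total gain g = 0.60192.
A = 1/(1 − 0.60192) = 2.512.

2.512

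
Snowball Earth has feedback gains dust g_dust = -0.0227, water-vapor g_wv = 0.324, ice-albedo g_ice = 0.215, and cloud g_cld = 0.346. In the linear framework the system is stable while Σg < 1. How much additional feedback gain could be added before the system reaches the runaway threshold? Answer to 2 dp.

0.14

Current total gain = -0.0227 + 0.324 + 0.215 + 0.346 = 0.8623.
Margin to runaway = 1 − 0.8623 = 0.14.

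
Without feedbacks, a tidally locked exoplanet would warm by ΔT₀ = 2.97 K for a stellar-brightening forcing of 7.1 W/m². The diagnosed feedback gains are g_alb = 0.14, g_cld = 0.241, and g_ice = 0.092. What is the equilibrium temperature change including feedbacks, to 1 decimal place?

5.6 K

Total gain g = 0.14 + 0.241 + 0.092 = 0.473.
Amplification A = 1/(1 − 0.473) = 1.898.
ΔT = 2.97 × 1.898 = 5.6 K.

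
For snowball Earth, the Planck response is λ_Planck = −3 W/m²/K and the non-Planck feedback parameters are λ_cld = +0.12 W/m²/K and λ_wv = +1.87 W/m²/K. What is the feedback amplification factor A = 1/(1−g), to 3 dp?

Convert to gains: g_cld = 0.12/3 = 0.04; g_wv = 1.87/3 = 0.6233.
Total gain g = 0.6633.
A = 1/(1 − 0.6633) = 2.970.

2.970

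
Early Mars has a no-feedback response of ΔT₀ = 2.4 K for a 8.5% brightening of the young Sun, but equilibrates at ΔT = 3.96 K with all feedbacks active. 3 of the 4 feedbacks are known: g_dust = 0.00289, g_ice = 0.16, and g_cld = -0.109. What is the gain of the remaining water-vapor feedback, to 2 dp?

0.34

Amplification A = ΔT/ΔT₀ = 3.96/2.4 = 1.65.
Total gain g = 1 − 1/A = 1 − 1/1.65 = 0.3939.
Known gains sum to 0.00289 + 0.16 − 0.109 = 0.05389.
g_wv = 0.3939 − 0.05389 = 0.34.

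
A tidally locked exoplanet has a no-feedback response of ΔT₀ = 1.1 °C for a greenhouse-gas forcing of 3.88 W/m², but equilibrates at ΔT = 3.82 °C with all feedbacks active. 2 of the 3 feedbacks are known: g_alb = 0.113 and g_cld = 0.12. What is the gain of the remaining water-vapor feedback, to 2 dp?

Amplification A = ΔT/ΔT₀ = 3.82/1.1 = 3.473.
Total gain g = 1 − 1/A = 1 − 1/3.473 = 0.7121.
Known gains sum to 0.113 + 0.12 = 0.233.
g_wv = 0.7121 − 0.233 = 0.48.

0.48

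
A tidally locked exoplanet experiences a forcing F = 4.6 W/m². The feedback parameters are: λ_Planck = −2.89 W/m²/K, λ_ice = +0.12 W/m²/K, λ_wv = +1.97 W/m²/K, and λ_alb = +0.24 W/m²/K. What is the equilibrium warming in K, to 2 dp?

Net feedback parameter λ = (−2.89) + (+0.12) + (+1.97) + (+0.24) = -0.56 W/m²/K.
ΔT = −F/λ = −4.6/(-0.56) = 8.21 K.

8.21 K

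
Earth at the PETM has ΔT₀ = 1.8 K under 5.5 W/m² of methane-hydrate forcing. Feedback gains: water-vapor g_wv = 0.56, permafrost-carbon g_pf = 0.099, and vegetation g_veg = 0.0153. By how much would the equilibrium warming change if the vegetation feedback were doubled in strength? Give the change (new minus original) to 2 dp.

Original: g = 0.6743, ΔT = 1.8/(1−0.6743) = 5.5266 K.
With doubled vegetation: g' = 0.6896, ΔT' = 1.8/(1−0.6896) = 5.7990 K.
Change = 5.7990 − 5.5266 = 0.27 K.

0.27 K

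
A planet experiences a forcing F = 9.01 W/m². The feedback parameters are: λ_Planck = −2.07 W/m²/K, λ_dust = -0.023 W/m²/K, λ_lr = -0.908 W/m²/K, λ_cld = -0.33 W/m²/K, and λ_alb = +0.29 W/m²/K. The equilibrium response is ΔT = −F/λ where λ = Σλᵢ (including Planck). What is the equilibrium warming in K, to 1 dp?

3.0 K

Net feedback parameter λ = (−2.07) + (-0.023) + (-0.908) + (-0.33) + (+0.29) = -3.041 W/m²/K.
ΔT = −F/λ = −9.01/(-3.041) = 3.0 K.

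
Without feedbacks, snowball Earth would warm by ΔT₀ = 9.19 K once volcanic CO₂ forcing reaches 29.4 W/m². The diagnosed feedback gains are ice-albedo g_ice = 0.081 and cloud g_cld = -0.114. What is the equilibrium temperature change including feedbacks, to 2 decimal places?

8.90 K

Total gain g = 0.081 − 0.114 = -0.033.
Amplification A = 1/(1 + 0.033) = 0.9681.
ΔT = 9.19 × 0.9681 = 8.90 K.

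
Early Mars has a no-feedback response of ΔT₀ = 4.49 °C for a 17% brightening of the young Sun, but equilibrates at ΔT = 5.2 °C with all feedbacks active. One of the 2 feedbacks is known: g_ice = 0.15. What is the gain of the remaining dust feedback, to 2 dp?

-0.01

Amplification A = ΔT/ΔT₀ = 5.2/4.49 = 1.158.
Total gain g = 1 − 1/A = 1 − 1/1.158 = 0.1364.
The known gain is 0.15.
g_dust = 0.1364 − 0.15 = -0.01.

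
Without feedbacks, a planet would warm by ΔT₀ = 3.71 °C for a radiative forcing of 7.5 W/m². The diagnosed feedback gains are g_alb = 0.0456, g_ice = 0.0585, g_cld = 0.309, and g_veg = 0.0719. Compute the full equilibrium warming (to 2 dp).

7.20 °C

Total gain g = 0.0456 + 0.0585 + 0.309 + 0.0719 = 0.485.
Amplification A = 1/(1 − 0.485) = 1.942.
ΔT = 3.71 × 1.942 = 7.20 °C.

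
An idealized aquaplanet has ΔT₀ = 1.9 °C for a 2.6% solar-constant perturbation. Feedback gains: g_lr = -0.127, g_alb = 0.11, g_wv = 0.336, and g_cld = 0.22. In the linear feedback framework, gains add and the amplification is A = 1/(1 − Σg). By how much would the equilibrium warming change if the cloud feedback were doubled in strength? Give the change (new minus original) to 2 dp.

3.76 °C

Original: g = 0.539, ΔT = 1.9/(1−0.539) = 4.1215 °C.
With doubled cloud: g' = 0.759, ΔT' = 1.9/(1−0.759) = 7.8838 °C.
Change = 7.8838 − 4.1215 = 3.76 °C.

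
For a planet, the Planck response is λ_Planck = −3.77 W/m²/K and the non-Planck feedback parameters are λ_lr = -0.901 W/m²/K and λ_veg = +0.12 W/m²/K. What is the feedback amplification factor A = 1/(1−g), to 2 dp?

Convert to gains: g_lr = -0.901/3.77 = -0.239; g_veg = 0.12/3.77 = 0.03183.
Total gain g = -0.20717.
A = 1/(1 + 0.20717) = 0.83.

0.83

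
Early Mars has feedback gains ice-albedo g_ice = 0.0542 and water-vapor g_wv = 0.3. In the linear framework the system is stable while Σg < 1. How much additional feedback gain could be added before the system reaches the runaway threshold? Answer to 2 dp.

Current total gain = 0.0542 + 0.3 = 0.3542.
Margin to runaway = 1 − 0.3542 = 0.65.

0.65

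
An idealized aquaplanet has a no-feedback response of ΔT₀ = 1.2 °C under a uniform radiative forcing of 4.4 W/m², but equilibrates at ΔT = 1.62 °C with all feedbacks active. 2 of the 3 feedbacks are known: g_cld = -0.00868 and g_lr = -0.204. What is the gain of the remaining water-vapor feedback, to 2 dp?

Amplification A = ΔT/ΔT₀ = 1.62/1.2 = 1.35.
Total gain g = 1 − 1/A = 1 − 1/1.35 = 0.2593.
Known gains sum to -0.00868 − 0.204 = -0.21268.
g_wv = 0.2593 + 0.21268 = 0.47.

0.47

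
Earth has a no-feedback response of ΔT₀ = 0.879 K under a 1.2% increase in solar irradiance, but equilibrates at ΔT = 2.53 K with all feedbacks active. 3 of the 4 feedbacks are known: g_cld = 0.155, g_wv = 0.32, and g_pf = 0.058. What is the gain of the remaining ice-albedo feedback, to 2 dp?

0.12

Amplification A = ΔT/ΔT₀ = 2.53/0.879 = 2.878.
Total gain g = 1 − 1/A = 1 − 1/2.878 = 0.6525.
Known gains sum to 0.155 + 0.32 + 0.058 = 0.533.
g_ice = 0.6525 − 0.533 = 0.12.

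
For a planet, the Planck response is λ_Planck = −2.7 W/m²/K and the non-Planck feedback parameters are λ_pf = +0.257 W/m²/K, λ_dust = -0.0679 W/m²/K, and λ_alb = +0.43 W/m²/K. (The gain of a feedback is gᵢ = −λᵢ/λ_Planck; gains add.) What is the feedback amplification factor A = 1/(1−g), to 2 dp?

Convert to gains: g_pf = 0.257/2.7 = 0.09519; g_dust = -0.0679/2.7 = -0.02515; g_alb = 0.43/2.7 = 0.1593.
Total gain g = 0.22934.
A = 1/(1 − 0.22934) = 1.30.

1.30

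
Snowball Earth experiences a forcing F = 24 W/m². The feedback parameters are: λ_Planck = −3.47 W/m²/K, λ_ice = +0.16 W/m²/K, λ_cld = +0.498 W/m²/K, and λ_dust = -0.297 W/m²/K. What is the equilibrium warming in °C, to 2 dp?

7.72 °C

Net feedback parameter λ = (−3.47) + (+0.16) + (+0.498) + (-0.297) = -3.109 W/m²/K.
ΔT = −F/λ = −24/(-3.109) = 7.72 °C.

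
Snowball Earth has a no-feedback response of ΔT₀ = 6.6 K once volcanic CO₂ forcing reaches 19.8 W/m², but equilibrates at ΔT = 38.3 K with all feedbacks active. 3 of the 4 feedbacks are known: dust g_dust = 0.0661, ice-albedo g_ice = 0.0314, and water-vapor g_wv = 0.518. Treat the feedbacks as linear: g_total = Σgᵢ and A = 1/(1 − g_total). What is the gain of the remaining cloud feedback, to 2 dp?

Amplification A = ΔT/ΔT₀ = 38.3/6.6 = 5.803.
Total gain g = 1 − 1/A = 1 − 1/5.803 = 0.8277.
Known gains sum to 0.0661 + 0.0314 + 0.518 = 0.6155.
g_cld = 0.8277 − 0.6155 = 0.21.

0.21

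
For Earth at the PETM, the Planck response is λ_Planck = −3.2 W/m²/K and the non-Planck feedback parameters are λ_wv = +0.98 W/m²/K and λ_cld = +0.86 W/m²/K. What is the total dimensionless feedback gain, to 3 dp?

0.575

Convert to gains: g_wv = 0.98/3.2 = 0.3062; g_cld = 0.86/3.2 = 0.2687.
Total gain g = 0.5749.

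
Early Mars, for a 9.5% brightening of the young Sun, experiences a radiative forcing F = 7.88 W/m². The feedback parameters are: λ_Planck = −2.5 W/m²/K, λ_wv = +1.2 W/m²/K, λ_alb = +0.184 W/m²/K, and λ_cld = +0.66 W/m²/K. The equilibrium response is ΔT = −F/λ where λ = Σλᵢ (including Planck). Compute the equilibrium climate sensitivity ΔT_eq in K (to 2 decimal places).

Net feedback parameter λ = (−2.5) + (+1.2) + (+0.184) + (+0.66) = -0.456 W/m²/K.
ΔT = −F/λ = −7.88/(-0.456) = 17.28 K.

17.28 K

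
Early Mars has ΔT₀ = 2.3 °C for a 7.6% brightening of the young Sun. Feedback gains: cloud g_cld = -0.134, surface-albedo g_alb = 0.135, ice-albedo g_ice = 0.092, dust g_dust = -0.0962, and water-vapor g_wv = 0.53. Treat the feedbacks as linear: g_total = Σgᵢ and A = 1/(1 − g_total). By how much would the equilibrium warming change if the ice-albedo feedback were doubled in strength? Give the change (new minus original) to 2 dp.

1.17 °C

Original: g = 0.5268, ΔT = 2.3/(1−0.5268) = 4.8605 °C.
With doubled ice-albedo: g' = 0.6188, ΔT' = 2.3/(1−0.6188) = 6.0336 °C.
Change = 6.0336 − 4.8605 = 1.17 °C.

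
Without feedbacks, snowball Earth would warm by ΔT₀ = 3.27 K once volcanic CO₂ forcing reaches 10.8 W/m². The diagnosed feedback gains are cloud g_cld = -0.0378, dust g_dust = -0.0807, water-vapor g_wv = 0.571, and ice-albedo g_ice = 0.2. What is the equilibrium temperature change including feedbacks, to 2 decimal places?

Total gain g = -0.0378 − 0.0807 + 0.571 + 0.2 = 0.6525.
Amplification A = 1/(1 − 0.6525) = 2.878.
ΔT = 3.27 × 2.878 = 9.41 K.

9.41 K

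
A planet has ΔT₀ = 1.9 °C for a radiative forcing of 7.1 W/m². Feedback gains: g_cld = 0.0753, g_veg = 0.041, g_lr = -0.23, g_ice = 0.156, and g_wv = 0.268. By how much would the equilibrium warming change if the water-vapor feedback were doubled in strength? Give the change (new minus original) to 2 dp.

1.75 °C

Original: g = 0.3103, ΔT = 1.9/(1−0.3103) = 2.7548 °C.
With doubled water-vapor: g' = 0.5783, ΔT' = 1.9/(1−0.5783) = 4.5056 °C.
Change = 4.5056 − 2.7548 = 1.75 °C.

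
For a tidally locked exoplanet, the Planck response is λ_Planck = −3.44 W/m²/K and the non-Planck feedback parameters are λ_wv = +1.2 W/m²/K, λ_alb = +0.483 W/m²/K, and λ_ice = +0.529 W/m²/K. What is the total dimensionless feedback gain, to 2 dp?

0.64

Convert to gains: g_wv = 1.2/3.44 = 0.3488; g_alb = 0.483/3.44 = 0.1404; g_ice = 0.529/3.44 = 0.1538.
Total gain g = 0.643.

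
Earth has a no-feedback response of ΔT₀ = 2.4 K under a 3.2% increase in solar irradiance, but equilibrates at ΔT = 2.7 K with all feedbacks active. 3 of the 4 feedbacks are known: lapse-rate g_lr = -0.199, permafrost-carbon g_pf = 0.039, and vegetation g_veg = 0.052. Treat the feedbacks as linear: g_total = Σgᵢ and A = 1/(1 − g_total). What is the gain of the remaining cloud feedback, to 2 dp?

0.22

Amplification A = ΔT/ΔT₀ = 2.7/2.4 = 1.125.
Total gain g = 1 − 1/A = 1 − 1/1.125 = 0.1111.
Known gains sum to -0.199 + 0.039 + 0.052 = -0.108.
g_cld = 0.1111 + 0.108 = 0.22.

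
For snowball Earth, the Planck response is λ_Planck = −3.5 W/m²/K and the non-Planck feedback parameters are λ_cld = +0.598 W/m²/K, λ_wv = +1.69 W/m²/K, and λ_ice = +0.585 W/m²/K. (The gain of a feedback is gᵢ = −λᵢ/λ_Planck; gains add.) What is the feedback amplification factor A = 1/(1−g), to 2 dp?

Convert to gains: g_cld = 0.598/3.5 = 0.1709; g_wv = 1.69/3.5 = 0.4829; g_ice = 0.585/3.5 = 0.1671.
Total gain g = 0.8209.
A = 1/(1 − 0.8209) = 5.58.

5.58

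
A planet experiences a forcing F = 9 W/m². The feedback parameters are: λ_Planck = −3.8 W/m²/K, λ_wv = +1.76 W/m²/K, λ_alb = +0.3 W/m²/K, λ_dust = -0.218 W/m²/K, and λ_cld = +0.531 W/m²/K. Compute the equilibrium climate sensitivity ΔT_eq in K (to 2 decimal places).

6.31 K

Net feedback parameter λ = (−3.8) + (+1.76) + (+0.3) + (-0.218) + (+0.531) = -1.427 W/m²/K.
ΔT = −F/λ = −9/(-1.427) = 6.31 K.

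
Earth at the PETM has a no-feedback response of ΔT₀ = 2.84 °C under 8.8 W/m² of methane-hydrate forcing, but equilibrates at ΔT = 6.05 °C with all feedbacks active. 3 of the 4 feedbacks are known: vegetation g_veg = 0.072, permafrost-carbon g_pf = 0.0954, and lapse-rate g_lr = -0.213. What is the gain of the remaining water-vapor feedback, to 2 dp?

Amplification A = ΔT/ΔT₀ = 6.05/2.84 = 2.13.
Total gain g = 1 − 1/A = 1 − 1/2.13 = 0.5305.
Known gains sum to 0.072 + 0.0954 − 0.213 = -0.0456.
g_wv = 0.5305 + 0.0456 = 0.58.

0.58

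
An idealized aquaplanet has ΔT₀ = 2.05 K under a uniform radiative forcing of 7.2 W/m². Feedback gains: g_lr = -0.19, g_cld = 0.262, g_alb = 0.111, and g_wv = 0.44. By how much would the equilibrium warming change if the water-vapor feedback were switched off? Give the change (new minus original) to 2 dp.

-2.93 K

Original: g = 0.623, ΔT = 2.05/(1−0.623) = 5.4377 K.
Without water-vapor: g' = 0.183, ΔT' = 2.05/(1−0.183) = 2.5092 K.
Change = 2.5092 − 5.4377 = -2.93 K.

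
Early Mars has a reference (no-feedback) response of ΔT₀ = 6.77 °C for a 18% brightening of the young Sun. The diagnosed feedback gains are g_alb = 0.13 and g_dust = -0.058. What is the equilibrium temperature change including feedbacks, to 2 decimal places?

7.30 °C

Total gain g = 0.13 − 0.058 = 0.072.
Amplification A = 1/(1 − 0.072) = 1.078.
ΔT = 6.77 × 1.078 = 7.30 °C.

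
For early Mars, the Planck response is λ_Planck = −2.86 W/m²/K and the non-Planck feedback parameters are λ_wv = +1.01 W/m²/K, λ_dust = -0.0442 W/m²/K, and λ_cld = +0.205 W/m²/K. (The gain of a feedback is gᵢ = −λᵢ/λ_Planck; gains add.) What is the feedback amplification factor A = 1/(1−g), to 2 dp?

Convert to gains: g_wv = 1.01/2.86 = 0.3531; g_dust = -0.0442/2.86 = -0.01545; g_cld = 0.205/2.86 = 0.07168.
Total gain g = 0.40933.
A = 1/(1 − 0.40933) = 1.69.

1.69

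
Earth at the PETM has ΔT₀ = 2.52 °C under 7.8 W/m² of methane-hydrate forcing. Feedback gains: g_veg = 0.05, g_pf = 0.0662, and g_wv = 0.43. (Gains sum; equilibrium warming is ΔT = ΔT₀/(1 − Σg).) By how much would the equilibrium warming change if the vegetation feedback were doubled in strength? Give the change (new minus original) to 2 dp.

Original: g = 0.5462, ΔT = 2.52/(1−0.5462) = 5.5531 °C.
With doubled vegetation: g' = 0.5962, ΔT' = 2.52/(1−0.5962) = 6.2407 °C.
Change = 6.2407 − 5.5531 = 0.69 °C.

0.69 °C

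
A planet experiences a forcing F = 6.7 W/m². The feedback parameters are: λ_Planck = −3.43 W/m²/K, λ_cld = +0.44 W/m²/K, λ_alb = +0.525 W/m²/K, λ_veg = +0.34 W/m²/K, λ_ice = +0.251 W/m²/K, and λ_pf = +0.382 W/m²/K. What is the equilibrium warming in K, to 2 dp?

4.49 K

Net feedback parameter λ = (−3.43) + (+0.44) + (+0.525) + (+0.34) + (+0.251) + (+0.382) = -1.492 W/m²/K.
ΔT = −F/λ = −6.7/(-1.492) = 4.49 K.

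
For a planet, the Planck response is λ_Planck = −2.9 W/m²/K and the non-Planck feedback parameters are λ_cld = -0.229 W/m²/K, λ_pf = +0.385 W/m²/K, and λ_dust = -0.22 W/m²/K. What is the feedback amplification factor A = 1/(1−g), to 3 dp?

Convert to gains: g_cld = -0.229/2.9 = -0.07897; g_pf = 0.385/2.9 = 0.1328; g_dust = -0.22/2.9 = -0.07586.
Total gain g = -0.02203.
A = 1/(1 + 0.02203) = 0.978.

0.978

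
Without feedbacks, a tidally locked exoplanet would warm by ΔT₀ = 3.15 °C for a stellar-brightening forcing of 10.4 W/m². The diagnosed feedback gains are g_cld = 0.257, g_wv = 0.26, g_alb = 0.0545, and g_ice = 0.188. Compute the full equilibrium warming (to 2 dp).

13.10 °C

Total gain g = 0.257 + 0.26 + 0.0545 + 0.188 = 0.7595.
Amplification A = 1/(1 − 0.7595) = 4.158.
ΔT = 3.15 × 4.158 = 13.10 °C.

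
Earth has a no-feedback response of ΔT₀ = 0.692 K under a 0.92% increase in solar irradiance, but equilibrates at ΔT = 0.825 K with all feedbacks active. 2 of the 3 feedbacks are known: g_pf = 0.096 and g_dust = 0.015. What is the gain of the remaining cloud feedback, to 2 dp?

0.05

Amplification A = ΔT/ΔT₀ = 0.825/0.692 = 1.192.
Total gain g = 1 − 1/A = 1 − 1/1.192 = 0.1611.
Known gains sum to 0.096 + 0.015 = 0.111.
g_cld = 0.1611 − 0.111 = 0.05.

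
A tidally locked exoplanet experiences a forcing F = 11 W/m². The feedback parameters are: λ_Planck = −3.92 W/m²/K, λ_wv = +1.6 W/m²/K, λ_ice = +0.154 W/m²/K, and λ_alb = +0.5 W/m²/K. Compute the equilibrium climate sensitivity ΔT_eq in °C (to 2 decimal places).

Net feedback parameter λ = (−3.92) + (+1.6) + (+0.154) + (+0.5) = -1.666 W/m²/K.
ΔT = −F/λ = −11/(-1.666) = 6.60 °C.

6.60 °C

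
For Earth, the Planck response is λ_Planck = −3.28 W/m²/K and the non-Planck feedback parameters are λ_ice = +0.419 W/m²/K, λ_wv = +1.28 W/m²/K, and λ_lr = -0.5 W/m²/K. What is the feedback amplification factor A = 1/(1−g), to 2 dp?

1.58

Convert to gains: g_ice = 0.419/3.28 = 0.1277; g_wv = 1.28/3.28 = 0.3902; g_lr = -0.5/3.28 = -0.1524.
Total gain g = 0.3655.
A = 1/(1 − 0.3655) = 1.58.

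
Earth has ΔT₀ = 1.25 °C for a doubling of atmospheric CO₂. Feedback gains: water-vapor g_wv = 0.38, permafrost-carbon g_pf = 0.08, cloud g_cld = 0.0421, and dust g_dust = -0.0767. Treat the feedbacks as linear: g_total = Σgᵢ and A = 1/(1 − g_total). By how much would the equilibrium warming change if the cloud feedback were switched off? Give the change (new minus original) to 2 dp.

Original: g = 0.4254, ΔT = 1.25/(1−0.4254) = 2.1754 °C.
Without cloud: g' = 0.3833, ΔT' = 1.25/(1−0.3833) = 2.0269 °C.
Change = 2.0269 − 2.1754 = -0.15 °C.

-0.15 °C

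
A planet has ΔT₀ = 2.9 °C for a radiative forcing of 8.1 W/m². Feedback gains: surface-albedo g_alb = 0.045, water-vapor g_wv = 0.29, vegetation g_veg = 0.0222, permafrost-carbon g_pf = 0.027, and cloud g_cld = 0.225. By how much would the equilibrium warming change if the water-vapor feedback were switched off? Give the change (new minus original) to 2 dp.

Original: g = 0.6092, ΔT = 2.9/(1−0.6092) = 7.4207 °C.
Without water-vapor: g' = 0.3192, ΔT' = 2.9/(1−0.3192) = 4.2597 °C.
Change = 4.2597 − 7.4207 = -3.16 °C.

-3.16 °C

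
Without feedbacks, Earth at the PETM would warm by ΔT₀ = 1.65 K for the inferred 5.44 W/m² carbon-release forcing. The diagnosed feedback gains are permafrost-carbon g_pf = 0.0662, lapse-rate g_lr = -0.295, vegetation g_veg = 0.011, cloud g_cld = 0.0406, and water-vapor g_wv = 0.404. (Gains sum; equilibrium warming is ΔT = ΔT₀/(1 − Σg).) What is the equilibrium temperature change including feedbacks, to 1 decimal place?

2.1 K

Total gain g = 0.0662 − 0.295 + 0.011 + 0.0406 + 0.404 = 0.2268.
Amplification A = 1/(1 − 0.2268) = 1.293.
ΔT = 1.65 × 1.293 = 2.1 K.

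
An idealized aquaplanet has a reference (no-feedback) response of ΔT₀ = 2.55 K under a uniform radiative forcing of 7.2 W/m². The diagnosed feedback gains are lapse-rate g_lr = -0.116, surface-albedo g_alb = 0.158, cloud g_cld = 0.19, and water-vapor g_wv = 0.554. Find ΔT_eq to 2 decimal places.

11.92 K

Total gain g = -0.116 + 0.158 + 0.19 + 0.554 = 0.786.
Amplification A = 1/(1 − 0.786) = 4.673.
ΔT = 2.55 × 4.673 = 11.92 K.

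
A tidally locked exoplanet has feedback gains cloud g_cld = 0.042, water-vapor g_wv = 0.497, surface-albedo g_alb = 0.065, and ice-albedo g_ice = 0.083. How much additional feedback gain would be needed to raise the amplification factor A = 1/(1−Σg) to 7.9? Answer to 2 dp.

0.19

Current total gain = 0.687.
Target gain for A = 7.9: g* = 1 − 1/7.9 = 0.8734.
Additional gain needed = 0.8734 − 0.687 = 0.19.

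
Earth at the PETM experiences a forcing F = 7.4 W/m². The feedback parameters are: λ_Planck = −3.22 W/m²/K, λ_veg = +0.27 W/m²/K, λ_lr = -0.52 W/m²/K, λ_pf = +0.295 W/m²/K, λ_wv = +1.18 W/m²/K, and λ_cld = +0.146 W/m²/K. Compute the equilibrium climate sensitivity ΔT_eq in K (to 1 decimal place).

Net feedback parameter λ = (−3.22) + (+0.27) + (-0.52) + (+0.295) + (+1.18) + (+0.146) = -1.849 W/m²/K.
ΔT = −F/λ = −7.4/(-1.849) = 4.0 K.

4.0 K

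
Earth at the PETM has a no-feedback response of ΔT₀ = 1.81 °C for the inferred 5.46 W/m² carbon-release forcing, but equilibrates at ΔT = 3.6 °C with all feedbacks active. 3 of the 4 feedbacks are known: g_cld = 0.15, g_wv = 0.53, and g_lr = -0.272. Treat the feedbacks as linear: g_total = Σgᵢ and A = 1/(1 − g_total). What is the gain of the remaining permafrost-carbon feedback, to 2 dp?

0.09

Amplification A = ΔT/ΔT₀ = 3.6/1.81 = 1.989.
Total gain g = 1 − 1/A = 1 − 1/1.989 = 0.4972.
Known gains sum to 0.15 + 0.53 − 0.272 = 0.408.
g_pf = 0.4972 − 0.408 = 0.09.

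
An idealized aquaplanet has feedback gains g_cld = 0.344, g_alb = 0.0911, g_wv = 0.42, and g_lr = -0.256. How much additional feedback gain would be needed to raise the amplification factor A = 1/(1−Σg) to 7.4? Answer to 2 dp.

0.27

Current total gain = 0.5991.
Target gain for A = 7.4: g* = 1 − 1/7.4 = 0.8649.
Additional gain needed = 0.8649 − 0.5991 = 0.27.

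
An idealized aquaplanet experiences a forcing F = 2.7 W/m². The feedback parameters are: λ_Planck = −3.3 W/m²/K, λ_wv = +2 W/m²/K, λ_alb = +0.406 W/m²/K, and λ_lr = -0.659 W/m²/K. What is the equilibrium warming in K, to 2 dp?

Net feedback parameter λ = (−3.3) + (+2) + (+0.406) + (-0.659) = -1.553 W/m²/K.
ΔT = −F/λ = −2.7/(-1.553) = 1.74 K.

1.74 K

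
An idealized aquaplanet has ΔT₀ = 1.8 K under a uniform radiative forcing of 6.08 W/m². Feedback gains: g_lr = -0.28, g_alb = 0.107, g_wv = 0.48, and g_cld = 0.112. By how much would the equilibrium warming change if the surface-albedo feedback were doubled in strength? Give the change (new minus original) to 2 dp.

Original: g = 0.419, ΔT = 1.8/(1−0.419) = 3.0981 K.
With doubled surface-albedo: g' = 0.526, ΔT' = 1.8/(1−0.526) = 3.7975 K.
Change = 3.7975 − 3.0981 = 0.70 K.

0.70 K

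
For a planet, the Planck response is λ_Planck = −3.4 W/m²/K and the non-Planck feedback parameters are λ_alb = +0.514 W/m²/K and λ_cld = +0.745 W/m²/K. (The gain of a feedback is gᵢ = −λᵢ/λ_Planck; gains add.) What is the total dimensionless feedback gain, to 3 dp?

0.370

Convert to gains: g_alb = 0.514/3.4 = 0.1512; g_cld = 0.745/3.4 = 0.2191.
Total gain g = 0.3703.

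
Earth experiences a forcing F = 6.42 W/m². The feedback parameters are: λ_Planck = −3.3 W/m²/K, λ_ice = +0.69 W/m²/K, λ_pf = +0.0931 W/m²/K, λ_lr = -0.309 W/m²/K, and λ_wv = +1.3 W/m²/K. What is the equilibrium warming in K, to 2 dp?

Net feedback parameter λ = (−3.3) + (+0.69) + (+0.0931) + (-0.309) + (+1.3) = -1.5259 W/m²/K.
ΔT = −F/λ = −6.42/(-1.5259) = 4.21 K.

4.21 K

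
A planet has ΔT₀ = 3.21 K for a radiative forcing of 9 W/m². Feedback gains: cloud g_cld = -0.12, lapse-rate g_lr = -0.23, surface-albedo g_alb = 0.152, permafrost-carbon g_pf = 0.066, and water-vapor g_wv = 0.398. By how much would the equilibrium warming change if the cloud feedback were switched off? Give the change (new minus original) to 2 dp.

0.85 K

Original: g = 0.266, ΔT = 3.21/(1−0.266) = 4.3733 K.
Without cloud: g' = 0.386, ΔT' = 3.21/(1−0.386) = 5.2280 K.
Change = 5.2280 − 4.3733 = 0.85 K.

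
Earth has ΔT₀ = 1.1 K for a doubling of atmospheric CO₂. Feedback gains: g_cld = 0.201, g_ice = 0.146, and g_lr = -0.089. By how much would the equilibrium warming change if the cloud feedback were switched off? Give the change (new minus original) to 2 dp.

-0.32 K

Original: g = 0.258, ΔT = 1.1/(1−0.258) = 1.4825 K.
Without cloud: g' = 0.057, ΔT' = 1.1/(1−0.057) = 1.1665 K.
Change = 1.1665 − 1.4825 = -0.32 K.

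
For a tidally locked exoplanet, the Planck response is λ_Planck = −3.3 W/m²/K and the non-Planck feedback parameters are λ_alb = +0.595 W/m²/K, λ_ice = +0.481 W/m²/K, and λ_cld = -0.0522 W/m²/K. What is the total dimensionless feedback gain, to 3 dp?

Convert to gains: g_alb = 0.595/3.3 = 0.1803; g_ice = 0.481/3.3 = 0.1458; g_cld = -0.0522/3.3 = -0.01582.
Total gain g = 0.31028.

0.310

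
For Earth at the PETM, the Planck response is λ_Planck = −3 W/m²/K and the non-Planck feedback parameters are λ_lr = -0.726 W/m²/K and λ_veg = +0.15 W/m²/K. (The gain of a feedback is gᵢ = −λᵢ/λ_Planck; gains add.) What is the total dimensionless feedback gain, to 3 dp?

-0.192

Convert to gains: g_lr = -0.726/3 = -0.242; g_veg = 0.15/3 = 0.05.
Total gain g = -0.192.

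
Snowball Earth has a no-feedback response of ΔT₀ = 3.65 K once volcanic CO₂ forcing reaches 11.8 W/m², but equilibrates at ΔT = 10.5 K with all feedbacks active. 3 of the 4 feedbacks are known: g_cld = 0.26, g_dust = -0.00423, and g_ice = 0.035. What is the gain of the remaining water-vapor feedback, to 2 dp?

Amplification A = ΔT/ΔT₀ = 10.5/3.65 = 2.877.
Total gain g = 1 − 1/A = 1 − 1/2.877 = 0.6524.
Known gains sum to 0.26 − 0.00423 + 0.035 = 0.29077.
g_wv = 0.6524 − 0.29077 = 0.36.

0.36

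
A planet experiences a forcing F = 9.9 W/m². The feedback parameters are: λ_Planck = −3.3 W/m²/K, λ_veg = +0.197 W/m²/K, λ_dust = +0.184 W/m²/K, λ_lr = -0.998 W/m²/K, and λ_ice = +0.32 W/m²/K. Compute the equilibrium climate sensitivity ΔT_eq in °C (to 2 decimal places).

Net feedback parameter λ = (−3.3) + (+0.197) + (+0.184) + (-0.998) + (+0.32) = -3.597 W/m²/K.
ΔT = −F/λ = −9.9/(-3.597) = 2.75 °C.

2.75 °C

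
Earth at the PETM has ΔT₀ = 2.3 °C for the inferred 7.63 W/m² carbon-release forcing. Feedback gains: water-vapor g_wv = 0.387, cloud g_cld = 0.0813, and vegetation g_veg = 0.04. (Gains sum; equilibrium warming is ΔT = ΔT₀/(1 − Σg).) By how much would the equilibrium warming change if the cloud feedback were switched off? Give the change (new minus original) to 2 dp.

Original: g = 0.5083, ΔT = 2.3/(1−0.5083) = 4.6776 °C.
Without cloud: g' = 0.427, ΔT' = 2.3/(1−0.427) = 4.0140 °C.
Change = 4.0140 − 4.6776 = -0.66 °C.

-0.66 °C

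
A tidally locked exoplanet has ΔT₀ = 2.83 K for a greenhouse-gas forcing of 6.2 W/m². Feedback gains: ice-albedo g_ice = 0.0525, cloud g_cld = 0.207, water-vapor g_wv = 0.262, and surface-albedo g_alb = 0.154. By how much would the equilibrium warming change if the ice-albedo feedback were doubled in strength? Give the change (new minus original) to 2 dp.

1.68 K

Original: g = 0.6755, ΔT = 2.83/(1−0.6755) = 8.7211 K.
With doubled ice-albedo: g' = 0.728, ΔT' = 2.83/(1−0.728) = 10.4044 K.
Change = 10.4044 − 8.7211 = 1.68 K.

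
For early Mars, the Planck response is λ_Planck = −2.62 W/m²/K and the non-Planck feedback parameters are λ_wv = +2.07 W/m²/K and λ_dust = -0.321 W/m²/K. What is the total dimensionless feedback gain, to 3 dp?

0.668

Convert to gains: g_wv = 2.07/2.62 = 0.7901; g_dust = -0.321/2.62 = -0.1225.
Total gain g = 0.6676.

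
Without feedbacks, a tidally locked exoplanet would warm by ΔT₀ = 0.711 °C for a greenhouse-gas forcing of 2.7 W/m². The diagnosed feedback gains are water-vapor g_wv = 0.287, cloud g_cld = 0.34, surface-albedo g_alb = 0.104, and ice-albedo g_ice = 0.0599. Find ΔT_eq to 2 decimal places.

Total gain g = 0.287 + 0.34 + 0.104 + 0.0599 = 0.7909.
Amplification A = 1/(1 − 0.7909) = 4.782.
ΔT = 0.711 × 4.782 = 3.40 °C.

3.40 °C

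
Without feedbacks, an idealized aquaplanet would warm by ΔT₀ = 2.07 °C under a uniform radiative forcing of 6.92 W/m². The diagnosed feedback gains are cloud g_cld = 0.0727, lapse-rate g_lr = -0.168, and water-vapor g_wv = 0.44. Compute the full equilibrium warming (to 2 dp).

Total gain g = 0.0727 − 0.168 + 0.44 = 0.3447.
Amplification A = 1/(1 − 0.3447) = 1.526.
ΔT = 2.07 × 1.526 = 3.16 °C.

3.16 °C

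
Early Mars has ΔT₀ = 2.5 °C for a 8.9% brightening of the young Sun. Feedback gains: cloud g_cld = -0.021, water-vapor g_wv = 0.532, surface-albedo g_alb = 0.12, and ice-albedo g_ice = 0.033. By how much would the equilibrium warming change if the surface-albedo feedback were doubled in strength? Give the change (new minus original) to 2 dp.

4.13 °C

Original: g = 0.664, ΔT = 2.5/(1−0.664) = 7.4405 °C.
With doubled surface-albedo: g' = 0.784, ΔT' = 2.5/(1−0.784) = 11.5741 °C.
Change = 11.5741 − 7.4405 = 4.13 °C.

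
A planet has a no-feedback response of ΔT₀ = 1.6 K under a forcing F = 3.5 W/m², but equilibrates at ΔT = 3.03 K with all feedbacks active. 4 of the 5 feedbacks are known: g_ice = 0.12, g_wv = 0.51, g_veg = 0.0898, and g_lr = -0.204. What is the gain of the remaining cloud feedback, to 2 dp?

-0.04

Amplification A = ΔT/ΔT₀ = 3.03/1.6 = 1.894.
Total gain g = 1 − 1/A = 1 − 1/1.894 = 0.472.
Known gains sum to 0.12 + 0.51 + 0.0898 − 0.204 = 0.5158.
g_cld = 0.472 − 0.5158 = -0.04.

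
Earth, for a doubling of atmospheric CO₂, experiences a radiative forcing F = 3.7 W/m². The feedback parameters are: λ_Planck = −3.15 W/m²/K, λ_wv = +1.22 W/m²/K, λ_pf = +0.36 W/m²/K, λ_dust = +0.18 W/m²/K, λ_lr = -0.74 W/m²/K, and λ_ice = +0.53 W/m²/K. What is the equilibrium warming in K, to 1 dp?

2.3 K

Net feedback parameter λ = (−3.15) + (+1.22) + (+0.36) + (+0.18) + (-0.74) + (+0.53) = -1.6 W/m²/K.
ΔT = −F/λ = −3.7/(-1.6) = 2.3 K.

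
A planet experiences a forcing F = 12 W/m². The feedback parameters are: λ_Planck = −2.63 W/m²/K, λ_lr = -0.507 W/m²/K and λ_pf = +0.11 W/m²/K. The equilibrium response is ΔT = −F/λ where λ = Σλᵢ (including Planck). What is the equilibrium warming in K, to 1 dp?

4.0 K

Net feedback parameter λ = (−2.63) + (-0.507) + (+0.11) = -3.027 W/m²/K.
ΔT = −F/λ = −12/(-3.027) = 4.0 K.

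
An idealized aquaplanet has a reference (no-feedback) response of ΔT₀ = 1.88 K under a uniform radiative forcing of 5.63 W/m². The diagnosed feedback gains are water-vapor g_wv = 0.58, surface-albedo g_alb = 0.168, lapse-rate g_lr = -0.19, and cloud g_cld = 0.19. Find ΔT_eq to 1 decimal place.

7.5 K

Total gain g = 0.58 + 0.168 − 0.19 + 0.19 = 0.748.
Amplification A = 1/(1 − 0.748) = 3.968.
ΔT = 1.88 × 3.968 = 7.5 K.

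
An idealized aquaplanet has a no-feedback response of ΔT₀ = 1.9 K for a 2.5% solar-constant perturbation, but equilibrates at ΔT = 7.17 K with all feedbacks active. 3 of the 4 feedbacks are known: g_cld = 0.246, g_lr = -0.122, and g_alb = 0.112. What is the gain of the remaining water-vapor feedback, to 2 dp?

Amplification A = ΔT/ΔT₀ = 7.17/1.9 = 3.774.
Total gain g = 1 − 1/A = 1 − 1/3.774 = 0.735.
Known gains sum to 0.246 − 0.122 + 0.112 = 0.236.
g_wv = 0.735 − 0.236 = 0.50.

0.50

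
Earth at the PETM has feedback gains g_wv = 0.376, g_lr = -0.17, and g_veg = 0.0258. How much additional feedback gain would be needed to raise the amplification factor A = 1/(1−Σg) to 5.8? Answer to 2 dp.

Current total gain = 0.2318.
Target gain for A = 5.8: g* = 1 − 1/5.8 = 0.8276.
Additional gain needed = 0.8276 − 0.2318 = 0.60.

0.60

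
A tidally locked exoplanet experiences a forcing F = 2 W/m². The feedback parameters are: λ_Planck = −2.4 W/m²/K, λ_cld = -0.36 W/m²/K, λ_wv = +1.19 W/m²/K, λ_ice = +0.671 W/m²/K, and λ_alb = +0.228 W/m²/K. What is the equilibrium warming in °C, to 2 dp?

Net feedback parameter λ = (−2.4) + (-0.36) + (+1.19) + (+0.671) + (+0.228) = -0.671 W/m²/K.
ΔT = −F/λ = −2/(-0.671) = 2.98 °C.

2.98 °C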